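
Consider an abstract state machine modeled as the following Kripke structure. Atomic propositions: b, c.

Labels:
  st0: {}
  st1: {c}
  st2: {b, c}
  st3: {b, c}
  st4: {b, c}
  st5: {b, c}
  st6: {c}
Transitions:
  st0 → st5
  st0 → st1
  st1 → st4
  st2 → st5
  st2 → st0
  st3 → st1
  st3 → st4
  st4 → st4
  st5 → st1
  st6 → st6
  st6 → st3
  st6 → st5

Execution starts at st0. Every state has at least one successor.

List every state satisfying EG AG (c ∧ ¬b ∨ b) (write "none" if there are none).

States satisfying AG (c ∧ ¬b ∨ b): {st1, st3, st4, st5, st6}.
States satisfying EG AG (c ∧ ¬b ∨ b): {st1, st3, st4, st5, st6}.

{st1, st3, st4, st5, st6}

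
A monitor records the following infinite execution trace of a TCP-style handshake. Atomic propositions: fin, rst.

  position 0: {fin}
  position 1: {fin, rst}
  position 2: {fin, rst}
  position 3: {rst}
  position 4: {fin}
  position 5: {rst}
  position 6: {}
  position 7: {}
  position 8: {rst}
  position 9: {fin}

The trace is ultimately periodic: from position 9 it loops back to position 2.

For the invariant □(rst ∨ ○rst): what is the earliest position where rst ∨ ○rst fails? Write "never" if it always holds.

6

Check rst ∨ ○rst at each position in order: 0 ✓, 1 ✓, 2 ✓, 3 ✓, 4 ✓, 5 ✓.
At position 6 the labels are {} and the next position 7 has {}, so rst ∨ ○rst is false there. This is the first violation.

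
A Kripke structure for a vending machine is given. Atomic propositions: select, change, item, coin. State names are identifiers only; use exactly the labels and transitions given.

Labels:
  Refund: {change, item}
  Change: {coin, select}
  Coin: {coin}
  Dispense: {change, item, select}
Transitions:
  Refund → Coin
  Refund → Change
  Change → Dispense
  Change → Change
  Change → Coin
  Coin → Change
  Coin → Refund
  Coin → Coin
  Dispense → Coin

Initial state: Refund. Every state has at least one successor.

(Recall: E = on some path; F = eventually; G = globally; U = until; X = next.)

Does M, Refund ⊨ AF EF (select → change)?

States satisfying EF (select → change): {Refund, Change, Coin, Dispense}.
States satisfying AF EF (select → change): {Refund, Change, Coin, Dispense}.
Refund ∈ Sat(AF EF (select → change)).

Holds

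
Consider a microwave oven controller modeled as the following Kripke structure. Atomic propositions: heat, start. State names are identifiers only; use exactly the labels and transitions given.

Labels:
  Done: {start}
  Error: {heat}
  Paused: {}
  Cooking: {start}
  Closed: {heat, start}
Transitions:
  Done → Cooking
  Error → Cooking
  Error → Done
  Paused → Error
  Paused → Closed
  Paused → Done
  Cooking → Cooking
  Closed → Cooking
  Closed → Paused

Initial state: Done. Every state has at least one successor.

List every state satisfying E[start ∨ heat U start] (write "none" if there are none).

{Done, Error, Cooking, Closed}

States satisfying start ∨ heat: {Done, Error, Cooking, Closed}.
States satisfying start: {Done, Cooking, Closed}.
States satisfying E[start ∨ heat U start]: {Done, Error, Cooking, Closed}.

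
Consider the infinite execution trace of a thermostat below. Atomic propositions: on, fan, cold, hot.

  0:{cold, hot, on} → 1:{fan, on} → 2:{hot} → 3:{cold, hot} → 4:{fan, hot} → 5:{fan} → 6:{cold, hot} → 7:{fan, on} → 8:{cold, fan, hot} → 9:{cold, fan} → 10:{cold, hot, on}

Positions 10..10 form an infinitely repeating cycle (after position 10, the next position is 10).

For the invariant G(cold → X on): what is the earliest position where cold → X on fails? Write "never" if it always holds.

Check cold → X on at each position in order: 0 ✓, 1 ✓, 2 ✓.
At position 3 the labels are {cold, hot} and the next position 4 has {fan, hot}, so cold → X on is false there. This is the first violation.

3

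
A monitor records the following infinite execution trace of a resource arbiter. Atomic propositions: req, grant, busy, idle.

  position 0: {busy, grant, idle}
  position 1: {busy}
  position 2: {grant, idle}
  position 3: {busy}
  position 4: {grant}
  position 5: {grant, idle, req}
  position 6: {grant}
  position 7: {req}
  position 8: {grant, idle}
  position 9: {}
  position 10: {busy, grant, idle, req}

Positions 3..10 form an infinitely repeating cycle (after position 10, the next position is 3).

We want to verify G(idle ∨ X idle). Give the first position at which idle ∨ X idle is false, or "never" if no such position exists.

3

Check idle ∨ X idle at each position in order: 0 ✓, 1 ✓, 2 ✓.
At position 3 the labels are {busy} and the next position 4 has {grant}, so idle ∨ X idle is false there. This is the first violation.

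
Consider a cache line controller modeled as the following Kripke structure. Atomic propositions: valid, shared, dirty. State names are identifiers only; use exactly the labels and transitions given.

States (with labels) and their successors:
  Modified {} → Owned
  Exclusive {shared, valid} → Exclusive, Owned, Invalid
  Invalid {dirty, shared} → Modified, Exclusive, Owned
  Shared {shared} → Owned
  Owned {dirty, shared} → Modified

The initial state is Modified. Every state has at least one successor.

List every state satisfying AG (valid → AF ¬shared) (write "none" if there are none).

{Modified, Shared, Owned}

States satisfying valid → AF ¬shared: {Modified, Invalid, Shared, Owned}.
States satisfying AG (valid → AF ¬shared): {Modified, Shared, Owned}.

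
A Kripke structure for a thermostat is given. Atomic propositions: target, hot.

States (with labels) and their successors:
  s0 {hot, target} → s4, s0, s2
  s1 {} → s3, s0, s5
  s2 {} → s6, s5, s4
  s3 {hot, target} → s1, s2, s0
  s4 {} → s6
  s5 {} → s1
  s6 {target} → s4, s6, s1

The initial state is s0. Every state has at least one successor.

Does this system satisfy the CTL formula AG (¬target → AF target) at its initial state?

States satisfying ¬target → AF target: {s0, s3, s4, s6}.
States satisfying AG (¬target → AF target): ∅.
s1 is reachable from s0 and violates ¬target → AF target, so AG fails at s0.
s0 ∉ Sat(AG (¬target → AF target)).

Violated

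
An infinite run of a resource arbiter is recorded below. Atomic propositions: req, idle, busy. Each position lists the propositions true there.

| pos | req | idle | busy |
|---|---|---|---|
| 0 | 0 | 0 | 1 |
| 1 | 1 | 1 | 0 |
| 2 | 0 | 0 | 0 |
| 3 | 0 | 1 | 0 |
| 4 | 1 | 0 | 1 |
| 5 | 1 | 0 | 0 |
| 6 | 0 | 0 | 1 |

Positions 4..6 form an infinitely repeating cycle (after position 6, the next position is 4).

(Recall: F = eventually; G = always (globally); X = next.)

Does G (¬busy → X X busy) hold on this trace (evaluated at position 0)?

No

¬busy → X X busy must hold at every position from 0 onward. It fails at position 1, so G (¬busy → X X busy) is false.
Positions where ¬busy holds: 1, 2, 3, 5.
Check X X busy at each: 1→fails, 2→ok, 3→fails, 5→ok.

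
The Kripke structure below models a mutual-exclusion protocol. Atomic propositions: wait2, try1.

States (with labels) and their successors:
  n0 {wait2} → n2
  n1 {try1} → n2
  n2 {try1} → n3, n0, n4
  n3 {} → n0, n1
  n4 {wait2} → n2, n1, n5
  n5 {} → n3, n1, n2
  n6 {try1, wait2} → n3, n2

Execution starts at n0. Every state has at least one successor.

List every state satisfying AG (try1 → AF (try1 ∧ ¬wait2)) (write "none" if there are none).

{n0, n1, n2, n3, n4, n5, n6}

States satisfying try1 → AF (try1 ∧ ¬wait2): {n0, n1, n2, n3, n4, n5, n6}.
States satisfying AG (try1 → AF (try1 ∧ ¬wait2)): {n0, n1, n2, n3, n4, n5, n6}.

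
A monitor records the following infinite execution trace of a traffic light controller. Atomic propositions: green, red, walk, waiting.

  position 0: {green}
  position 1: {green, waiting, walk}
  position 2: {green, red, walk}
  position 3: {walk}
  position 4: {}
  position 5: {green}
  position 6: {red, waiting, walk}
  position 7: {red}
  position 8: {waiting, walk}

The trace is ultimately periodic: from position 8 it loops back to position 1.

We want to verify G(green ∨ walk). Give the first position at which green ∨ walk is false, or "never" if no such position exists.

Check green ∨ walk at each position in order: 0 ✓, 1 ✓, 2 ✓, 3 ✓.
At position 4 the labels are {}, so green ∨ walk is false there. This is the first violation.

4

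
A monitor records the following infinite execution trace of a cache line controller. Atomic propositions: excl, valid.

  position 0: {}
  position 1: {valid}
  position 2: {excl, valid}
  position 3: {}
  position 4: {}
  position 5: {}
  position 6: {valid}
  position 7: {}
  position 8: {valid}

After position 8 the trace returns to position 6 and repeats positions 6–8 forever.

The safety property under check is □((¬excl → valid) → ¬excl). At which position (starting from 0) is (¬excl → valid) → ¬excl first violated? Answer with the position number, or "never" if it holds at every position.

2

Check (¬excl → valid) → ¬excl at each position in order: 0 ✓, 1 ✓.
At position 2 the labels are {excl, valid}, so (¬excl → valid) → ¬excl is false there. This is the first violation.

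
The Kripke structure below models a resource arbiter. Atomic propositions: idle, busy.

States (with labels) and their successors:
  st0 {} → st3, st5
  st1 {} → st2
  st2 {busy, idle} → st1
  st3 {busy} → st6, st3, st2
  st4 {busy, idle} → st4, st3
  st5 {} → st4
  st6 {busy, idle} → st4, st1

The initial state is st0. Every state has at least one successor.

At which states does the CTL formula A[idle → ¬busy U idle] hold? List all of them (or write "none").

States satisfying idle → ¬busy: {st0, st1, st3, st5}.
States satisfying idle: {st2, st4, st6}.
States satisfying A[idle → ¬busy U idle]: {st1, st2, st4, st5, st6}.

{st1, st2, st4, st5, st6}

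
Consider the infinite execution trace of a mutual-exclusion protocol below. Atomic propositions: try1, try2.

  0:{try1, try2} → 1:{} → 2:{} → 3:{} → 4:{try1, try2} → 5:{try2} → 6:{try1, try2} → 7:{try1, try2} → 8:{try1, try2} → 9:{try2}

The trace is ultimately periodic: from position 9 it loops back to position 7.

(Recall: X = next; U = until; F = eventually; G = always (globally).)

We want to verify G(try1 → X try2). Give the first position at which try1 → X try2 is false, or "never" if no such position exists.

At position 0 the labels are {try1, try2} and the next position 1 has {}, so try1 → X try2 is false there. This is the first violation.

0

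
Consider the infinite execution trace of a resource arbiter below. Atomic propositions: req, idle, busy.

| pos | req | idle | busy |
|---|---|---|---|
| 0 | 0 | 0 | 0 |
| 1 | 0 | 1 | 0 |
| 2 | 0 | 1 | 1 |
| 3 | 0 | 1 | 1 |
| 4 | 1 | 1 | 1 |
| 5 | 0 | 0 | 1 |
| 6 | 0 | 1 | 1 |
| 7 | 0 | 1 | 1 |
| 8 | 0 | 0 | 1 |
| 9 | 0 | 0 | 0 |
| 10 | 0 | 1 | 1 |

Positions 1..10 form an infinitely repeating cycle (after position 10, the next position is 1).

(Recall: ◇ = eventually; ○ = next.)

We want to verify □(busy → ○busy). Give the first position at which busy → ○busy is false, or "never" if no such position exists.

8

Check busy → ○busy at each position in order: 0 ✓, 1 ✓, 2 ✓, 3 ✓, 4 ✓, 5 ✓, 6 ✓, 7 ✓.
At position 8 the labels are {busy} and the next position 9 has {}, so busy → ○busy is false there. This is the first violation.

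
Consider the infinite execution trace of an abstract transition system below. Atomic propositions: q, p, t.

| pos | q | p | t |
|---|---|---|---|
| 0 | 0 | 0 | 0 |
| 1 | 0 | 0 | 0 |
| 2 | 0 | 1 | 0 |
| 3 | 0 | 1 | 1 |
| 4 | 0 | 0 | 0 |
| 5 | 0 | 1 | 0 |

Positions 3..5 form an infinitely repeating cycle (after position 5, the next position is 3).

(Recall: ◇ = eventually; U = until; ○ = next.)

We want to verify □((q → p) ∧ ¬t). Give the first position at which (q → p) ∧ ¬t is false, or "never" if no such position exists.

Check (q → p) ∧ ¬t at each position in order: 0 ✓, 1 ✓, 2 ✓.
At position 3 the labels are {p, t}, so (q → p) ∧ ¬t is false there. This is the first violation.

3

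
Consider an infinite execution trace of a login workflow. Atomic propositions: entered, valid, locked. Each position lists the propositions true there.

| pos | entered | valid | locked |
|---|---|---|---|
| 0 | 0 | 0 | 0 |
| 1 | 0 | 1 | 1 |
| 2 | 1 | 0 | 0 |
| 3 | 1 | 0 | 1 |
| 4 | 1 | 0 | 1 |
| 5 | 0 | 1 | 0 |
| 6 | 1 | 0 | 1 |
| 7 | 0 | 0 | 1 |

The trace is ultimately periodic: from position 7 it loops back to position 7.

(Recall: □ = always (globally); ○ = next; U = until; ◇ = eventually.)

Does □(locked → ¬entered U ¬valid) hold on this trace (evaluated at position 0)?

Holds

locked → ¬entered U ¬valid holds at every position 0..7, and those are all positions ever visited, so □(locked → ¬entered U ¬valid) holds.
Positions where locked holds: 1, 3, 4, 6, 7.
Check ¬entered U ¬valid at each: 1→ok, 3→ok, 4→ok, 6→ok, 7→ok.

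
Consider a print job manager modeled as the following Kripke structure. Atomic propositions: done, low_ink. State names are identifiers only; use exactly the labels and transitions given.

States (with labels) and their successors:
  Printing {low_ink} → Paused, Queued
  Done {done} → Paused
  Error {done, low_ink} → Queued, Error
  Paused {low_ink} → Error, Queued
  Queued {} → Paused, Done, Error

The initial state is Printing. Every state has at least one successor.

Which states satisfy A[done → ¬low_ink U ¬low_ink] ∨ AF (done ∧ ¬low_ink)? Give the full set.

States satisfying done → ¬low_ink: {Printing, Done, Paused, Queued}.
States satisfying ¬low_ink: {Done, Queued}.
States satisfying A[done → ¬low_ink U ¬low_ink]: {Done, Queued}.
States satisfying done ∧ ¬low_ink: {Done}.
States satisfying AF (done ∧ ¬low_ink): {Done}.
States satisfying A[done → ¬low_ink U ¬low_ink] ∨ AF (done ∧ ¬low_ink): {Done, Queued}.

{Done, Queued}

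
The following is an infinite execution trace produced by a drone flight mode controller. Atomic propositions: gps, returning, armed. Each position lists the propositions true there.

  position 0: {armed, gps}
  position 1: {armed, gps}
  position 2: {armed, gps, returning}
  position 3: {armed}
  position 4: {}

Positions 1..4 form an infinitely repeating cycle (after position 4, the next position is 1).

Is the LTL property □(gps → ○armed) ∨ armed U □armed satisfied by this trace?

gps → ○armed holds at every position 0..4, and those are all positions ever visited, so □(gps → ○armed) holds.
Positions where gps holds: 0, 1, 2.
Check ○armed at each: 0→ok, 1→ok, 2→ok.
Walking from position 0: at position 4, □armed has not yet held and armed fails, so armed U □armed is false.
At position 0: □(gps → ○armed) is true; armed U □armed is false; so □(gps → ○armed) ∨ armed U □armed is true.

Holds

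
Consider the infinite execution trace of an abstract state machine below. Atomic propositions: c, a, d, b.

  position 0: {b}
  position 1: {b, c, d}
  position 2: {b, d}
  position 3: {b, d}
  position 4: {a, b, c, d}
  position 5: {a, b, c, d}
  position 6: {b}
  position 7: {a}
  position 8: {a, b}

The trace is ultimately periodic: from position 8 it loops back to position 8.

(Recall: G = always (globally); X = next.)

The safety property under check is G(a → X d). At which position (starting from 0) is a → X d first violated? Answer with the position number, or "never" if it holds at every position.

Check a → X d at each position in order: 0 ✓, 1 ✓, 2 ✓, 3 ✓, 4 ✓.
At position 5 the labels are {a, b, c, d} and the next position 6 has {b}, so a → X d is false there. This is the first violation.

5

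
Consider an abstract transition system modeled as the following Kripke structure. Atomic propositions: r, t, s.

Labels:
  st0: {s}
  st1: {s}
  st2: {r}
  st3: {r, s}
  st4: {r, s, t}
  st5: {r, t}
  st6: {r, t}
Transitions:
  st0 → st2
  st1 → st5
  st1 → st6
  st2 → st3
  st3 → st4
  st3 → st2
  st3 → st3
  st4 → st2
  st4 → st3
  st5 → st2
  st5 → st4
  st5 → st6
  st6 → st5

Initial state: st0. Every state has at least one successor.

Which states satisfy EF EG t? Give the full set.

{st1, st5, st6}

States satisfying EG t: {st5, st6}.
States satisfying EF EG t: {st1, st5, st6}.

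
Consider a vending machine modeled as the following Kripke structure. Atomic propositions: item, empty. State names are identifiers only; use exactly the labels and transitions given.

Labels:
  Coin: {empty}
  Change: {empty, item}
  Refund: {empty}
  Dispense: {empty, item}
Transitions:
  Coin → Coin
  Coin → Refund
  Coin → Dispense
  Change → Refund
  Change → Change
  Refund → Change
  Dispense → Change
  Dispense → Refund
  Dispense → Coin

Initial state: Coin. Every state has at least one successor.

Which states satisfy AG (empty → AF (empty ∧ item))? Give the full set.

{Change, Refund}

States satisfying empty → AF (empty ∧ item): {Change, Refund, Dispense}.
States satisfying AG (empty → AF (empty ∧ item)): {Change, Refund}.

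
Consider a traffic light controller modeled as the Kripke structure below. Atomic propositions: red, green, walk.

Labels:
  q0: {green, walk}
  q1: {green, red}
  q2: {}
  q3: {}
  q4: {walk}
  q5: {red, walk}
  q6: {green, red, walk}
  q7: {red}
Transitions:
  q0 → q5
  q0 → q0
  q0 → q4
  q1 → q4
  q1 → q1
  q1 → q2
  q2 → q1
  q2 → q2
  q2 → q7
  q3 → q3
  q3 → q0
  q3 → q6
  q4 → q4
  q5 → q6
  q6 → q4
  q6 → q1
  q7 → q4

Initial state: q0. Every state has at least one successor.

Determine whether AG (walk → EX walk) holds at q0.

Holds

States satisfying walk → EX walk: {q0, q1, q2, q3, q4, q5, q6, q7}.
States satisfying AG (walk → EX walk): {q0, q1, q2, q3, q4, q5, q6, q7}.
Every state reachable from q0 satisfies walk → EX walk.
q0 ∈ Sat(AG (walk → EX walk)).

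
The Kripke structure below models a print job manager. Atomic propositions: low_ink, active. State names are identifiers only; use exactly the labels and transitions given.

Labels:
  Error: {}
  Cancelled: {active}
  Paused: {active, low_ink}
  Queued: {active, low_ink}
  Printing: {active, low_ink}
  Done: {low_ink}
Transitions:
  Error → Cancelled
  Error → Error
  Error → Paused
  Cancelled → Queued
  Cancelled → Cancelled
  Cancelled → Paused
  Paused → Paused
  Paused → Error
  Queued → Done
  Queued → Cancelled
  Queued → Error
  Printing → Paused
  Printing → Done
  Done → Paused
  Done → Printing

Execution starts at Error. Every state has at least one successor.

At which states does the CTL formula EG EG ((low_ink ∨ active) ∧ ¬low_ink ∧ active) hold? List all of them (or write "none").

States satisfying EG ((low_ink ∨ active) ∧ ¬low_ink ∧ active): {Cancelled}.
States satisfying EG EG ((low_ink ∨ active) ∧ ¬low_ink ∧ active): {Cancelled}.

{Cancelled}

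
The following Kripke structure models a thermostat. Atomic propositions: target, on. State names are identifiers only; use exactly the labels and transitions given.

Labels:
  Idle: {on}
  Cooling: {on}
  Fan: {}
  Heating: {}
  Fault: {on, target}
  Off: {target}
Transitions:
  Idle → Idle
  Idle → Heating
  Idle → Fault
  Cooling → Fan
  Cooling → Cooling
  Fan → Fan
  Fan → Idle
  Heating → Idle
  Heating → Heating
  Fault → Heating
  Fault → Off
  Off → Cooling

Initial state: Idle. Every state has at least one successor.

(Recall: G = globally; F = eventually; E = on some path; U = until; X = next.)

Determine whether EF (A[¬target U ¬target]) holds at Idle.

States satisfying A[¬target U ¬target]: {Idle, Cooling, Fan, Heating}.
States satisfying EF (A[¬target U ¬target]): {Idle, Cooling, Fan, Heating, Fault, Off}.
Some path from Idle reaches a state where A[¬target U ¬target] holds.
Idle ∈ Sat(EF (A[¬target U ¬target])).

Holds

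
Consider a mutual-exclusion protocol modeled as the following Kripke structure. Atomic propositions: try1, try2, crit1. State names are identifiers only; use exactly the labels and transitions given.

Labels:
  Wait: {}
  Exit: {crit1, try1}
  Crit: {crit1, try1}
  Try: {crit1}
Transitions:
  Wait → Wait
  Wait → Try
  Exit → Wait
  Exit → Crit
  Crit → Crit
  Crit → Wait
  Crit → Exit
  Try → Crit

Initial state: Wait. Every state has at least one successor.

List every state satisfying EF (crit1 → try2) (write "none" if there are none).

{Wait, Exit, Crit, Try}

States satisfying crit1 → try2: {Wait}.
States satisfying EF (crit1 → try2): {Wait, Exit, Crit, Try}.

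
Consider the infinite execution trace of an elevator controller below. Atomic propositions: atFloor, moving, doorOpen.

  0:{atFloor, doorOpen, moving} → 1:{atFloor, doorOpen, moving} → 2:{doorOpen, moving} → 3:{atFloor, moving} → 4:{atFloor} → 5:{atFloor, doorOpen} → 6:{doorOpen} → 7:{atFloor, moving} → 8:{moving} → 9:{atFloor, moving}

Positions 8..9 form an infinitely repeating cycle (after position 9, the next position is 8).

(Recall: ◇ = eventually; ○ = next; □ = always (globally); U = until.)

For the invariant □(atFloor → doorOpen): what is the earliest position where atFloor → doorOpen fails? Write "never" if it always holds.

3

Check atFloor → doorOpen at each position in order: 0 ✓, 1 ✓, 2 ✓.
At position 3 the labels are {atFloor, moving}, so atFloor → doorOpen is false there. This is the first violation.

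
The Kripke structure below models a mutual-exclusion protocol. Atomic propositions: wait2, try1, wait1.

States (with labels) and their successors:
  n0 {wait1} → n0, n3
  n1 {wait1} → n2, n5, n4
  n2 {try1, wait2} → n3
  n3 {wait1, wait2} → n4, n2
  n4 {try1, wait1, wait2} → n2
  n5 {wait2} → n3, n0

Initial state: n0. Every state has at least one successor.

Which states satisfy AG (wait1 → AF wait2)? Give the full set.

States satisfying wait1 → AF wait2: {n1, n2, n3, n4, n5}.
States satisfying AG (wait1 → AF wait2): {n2, n3, n4}.

{n2, n3, n4}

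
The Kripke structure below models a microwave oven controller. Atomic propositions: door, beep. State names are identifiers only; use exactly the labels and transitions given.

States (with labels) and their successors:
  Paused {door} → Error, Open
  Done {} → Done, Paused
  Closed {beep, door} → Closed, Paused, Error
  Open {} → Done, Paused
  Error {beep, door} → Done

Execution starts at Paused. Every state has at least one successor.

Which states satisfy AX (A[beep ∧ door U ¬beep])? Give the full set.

States satisfying A[beep ∧ door U ¬beep]: {Paused, Done, Open, Error}.
States satisfying AX (A[beep ∧ door U ¬beep]): {Paused, Done, Open, Error}.

{Paused, Done, Open, Error}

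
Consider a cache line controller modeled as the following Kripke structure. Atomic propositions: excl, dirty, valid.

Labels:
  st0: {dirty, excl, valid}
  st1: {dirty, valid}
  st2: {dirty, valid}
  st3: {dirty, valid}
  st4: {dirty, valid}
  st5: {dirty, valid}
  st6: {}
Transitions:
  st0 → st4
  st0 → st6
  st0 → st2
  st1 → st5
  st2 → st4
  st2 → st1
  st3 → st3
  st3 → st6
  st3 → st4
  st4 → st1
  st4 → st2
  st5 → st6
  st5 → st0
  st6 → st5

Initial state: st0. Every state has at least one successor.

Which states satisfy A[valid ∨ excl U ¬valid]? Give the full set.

{st6}

States satisfying valid ∨ excl: {st0, st1, st2, st3, st4, st5}.
States satisfying ¬valid: {st6}.
States satisfying A[valid ∨ excl U ¬valid]: {st6}.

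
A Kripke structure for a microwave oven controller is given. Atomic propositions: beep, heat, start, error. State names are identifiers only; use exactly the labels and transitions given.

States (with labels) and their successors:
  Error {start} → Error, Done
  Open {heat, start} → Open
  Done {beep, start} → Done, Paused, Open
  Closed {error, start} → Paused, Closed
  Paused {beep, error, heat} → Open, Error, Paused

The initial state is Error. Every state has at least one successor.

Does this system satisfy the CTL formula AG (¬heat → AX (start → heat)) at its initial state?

States satisfying ¬heat → AX (start → heat): {Open, Paused}.
States satisfying AG (¬heat → AX (start → heat)): {Open}.
Done is reachable from Error and violates ¬heat → AX (start → heat), so AG fails at Error.
Error ∉ Sat(AG (¬heat → AX (start → heat))).

Violated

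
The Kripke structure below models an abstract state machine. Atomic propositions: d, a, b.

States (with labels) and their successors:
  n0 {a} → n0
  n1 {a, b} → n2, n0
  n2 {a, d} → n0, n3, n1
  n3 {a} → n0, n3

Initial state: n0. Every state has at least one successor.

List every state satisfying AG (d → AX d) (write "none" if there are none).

States satisfying d → AX d: {n0, n1, n3}.
States satisfying AG (d → AX d): {n0, n3}.

{n0, n3}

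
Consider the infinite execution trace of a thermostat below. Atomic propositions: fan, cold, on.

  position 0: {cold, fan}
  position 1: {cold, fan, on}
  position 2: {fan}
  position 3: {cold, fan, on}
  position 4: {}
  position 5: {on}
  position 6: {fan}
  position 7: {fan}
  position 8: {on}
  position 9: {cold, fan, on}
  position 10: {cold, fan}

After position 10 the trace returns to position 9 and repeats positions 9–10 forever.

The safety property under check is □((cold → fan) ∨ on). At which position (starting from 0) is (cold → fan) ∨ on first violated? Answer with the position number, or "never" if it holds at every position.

(cold → fan) ∨ on holds at every position 0..10, and those are all the positions the trace ever visits, so the invariant □((cold → fan) ∨ on) is never violated.

never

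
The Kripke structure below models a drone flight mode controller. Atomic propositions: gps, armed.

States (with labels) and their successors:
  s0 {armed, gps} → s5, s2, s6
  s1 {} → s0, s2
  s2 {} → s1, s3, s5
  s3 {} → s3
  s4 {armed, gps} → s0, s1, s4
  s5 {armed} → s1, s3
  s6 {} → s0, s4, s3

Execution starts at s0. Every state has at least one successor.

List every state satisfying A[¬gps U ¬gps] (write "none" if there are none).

{s1, s2, s3, s5, s6}

States satisfying ¬gps: {s1, s2, s3, s5, s6}.
States satisfying A[¬gps U ¬gps]: {s1, s2, s3, s5, s6}.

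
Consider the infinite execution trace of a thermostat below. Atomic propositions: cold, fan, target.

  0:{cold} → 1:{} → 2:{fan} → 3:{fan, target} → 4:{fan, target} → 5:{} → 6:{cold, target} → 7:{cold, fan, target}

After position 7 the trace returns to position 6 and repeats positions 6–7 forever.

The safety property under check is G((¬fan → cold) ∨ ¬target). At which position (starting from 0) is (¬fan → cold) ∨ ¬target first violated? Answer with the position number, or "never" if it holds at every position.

(¬fan → cold) ∨ ¬target holds at every position 0..7, and those are all the positions the trace ever visits, so the invariant G((¬fan → cold) ∨ ¬target) is never violated.

never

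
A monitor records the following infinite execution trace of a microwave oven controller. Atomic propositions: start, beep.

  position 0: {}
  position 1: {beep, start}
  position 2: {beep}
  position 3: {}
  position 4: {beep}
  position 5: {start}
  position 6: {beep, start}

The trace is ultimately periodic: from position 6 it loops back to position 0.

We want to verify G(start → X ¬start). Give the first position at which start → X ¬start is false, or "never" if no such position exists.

5

Check start → X ¬start at each position in order: 0 ✓, 1 ✓, 2 ✓, 3 ✓, 4 ✓.
At position 5 the labels are {start} and the next position 6 has {beep, start}, so start → X ¬start is false there. This is the first violation.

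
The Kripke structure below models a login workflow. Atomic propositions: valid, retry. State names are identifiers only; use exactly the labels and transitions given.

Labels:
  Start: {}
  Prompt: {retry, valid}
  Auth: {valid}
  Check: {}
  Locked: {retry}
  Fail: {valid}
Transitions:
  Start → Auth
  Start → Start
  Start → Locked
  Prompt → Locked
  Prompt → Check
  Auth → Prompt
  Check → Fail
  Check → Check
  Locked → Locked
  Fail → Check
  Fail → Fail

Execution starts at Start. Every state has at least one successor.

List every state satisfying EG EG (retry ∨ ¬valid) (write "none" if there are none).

{Start, Prompt, Check, Locked}

States satisfying EG (retry ∨ ¬valid): {Start, Prompt, Check, Locked}.
States satisfying EG EG (retry ∨ ¬valid): {Start, Prompt, Check, Locked}.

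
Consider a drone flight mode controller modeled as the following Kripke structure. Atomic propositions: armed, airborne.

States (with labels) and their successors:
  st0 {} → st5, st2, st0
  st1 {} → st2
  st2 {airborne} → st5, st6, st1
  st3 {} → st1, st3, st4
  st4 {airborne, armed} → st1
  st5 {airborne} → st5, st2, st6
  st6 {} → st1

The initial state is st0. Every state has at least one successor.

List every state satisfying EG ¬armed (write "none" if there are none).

States satisfying ¬armed: {st0, st1, st2, st3, st5, st6}.
States satisfying EG ¬armed: {st0, st1, st2, st3, st5, st6}.

{st0, st1, st2, st3, st5, st6}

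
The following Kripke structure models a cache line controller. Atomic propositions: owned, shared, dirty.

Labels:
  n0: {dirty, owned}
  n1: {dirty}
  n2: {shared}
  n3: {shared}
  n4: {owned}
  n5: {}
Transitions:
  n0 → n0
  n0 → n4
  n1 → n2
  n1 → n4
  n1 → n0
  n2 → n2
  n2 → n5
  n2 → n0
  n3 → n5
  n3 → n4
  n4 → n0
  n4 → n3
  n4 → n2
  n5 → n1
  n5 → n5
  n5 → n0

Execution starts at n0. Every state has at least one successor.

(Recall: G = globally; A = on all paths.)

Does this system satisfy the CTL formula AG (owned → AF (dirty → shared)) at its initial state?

States satisfying owned → AF (dirty → shared): {n1, n2, n3, n4, n5}.
States satisfying AG (owned → AF (dirty → shared)): ∅.
n0 is reachable from n0 and violates owned → AF (dirty → shared), so AG fails at n0.
n0 ∉ Sat(AG (owned → AF (dirty → shared))).

Does not hold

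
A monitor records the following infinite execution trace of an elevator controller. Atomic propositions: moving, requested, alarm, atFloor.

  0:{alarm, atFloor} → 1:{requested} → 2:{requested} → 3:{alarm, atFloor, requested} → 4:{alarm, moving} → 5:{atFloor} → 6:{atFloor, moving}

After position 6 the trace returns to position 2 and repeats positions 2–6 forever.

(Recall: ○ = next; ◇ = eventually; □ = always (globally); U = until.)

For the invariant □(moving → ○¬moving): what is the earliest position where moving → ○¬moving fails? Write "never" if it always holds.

moving → ○¬moving holds at every position 0..6, and those are all the positions the trace ever visits, so the invariant □(moving → ○¬moving) is never violated.

never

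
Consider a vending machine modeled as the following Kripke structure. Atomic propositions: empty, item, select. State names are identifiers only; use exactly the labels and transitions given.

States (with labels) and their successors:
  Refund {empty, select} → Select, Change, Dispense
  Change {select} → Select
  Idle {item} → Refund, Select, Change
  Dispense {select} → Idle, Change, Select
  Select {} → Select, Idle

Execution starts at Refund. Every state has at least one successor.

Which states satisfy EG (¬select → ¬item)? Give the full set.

{Refund, Change, Dispense, Select}

States satisfying ¬select → ¬item: {Refund, Change, Dispense, Select}.
States satisfying EG (¬select → ¬item): {Refund, Change, Dispense, Select}.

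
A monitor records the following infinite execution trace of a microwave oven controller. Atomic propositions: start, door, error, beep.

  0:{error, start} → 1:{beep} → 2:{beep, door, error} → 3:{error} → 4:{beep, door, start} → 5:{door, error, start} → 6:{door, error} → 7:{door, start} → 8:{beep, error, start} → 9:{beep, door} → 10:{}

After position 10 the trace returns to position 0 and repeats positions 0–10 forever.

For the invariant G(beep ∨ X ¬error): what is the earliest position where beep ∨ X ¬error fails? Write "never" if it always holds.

Check beep ∨ X ¬error at each position in order: 0 ✓, 1 ✓, 2 ✓, 3 ✓, 4 ✓.
At position 5 the labels are {door, error, start} and the next position 6 has {door, error}, so beep ∨ X ¬error is false there. This is the first violation.

5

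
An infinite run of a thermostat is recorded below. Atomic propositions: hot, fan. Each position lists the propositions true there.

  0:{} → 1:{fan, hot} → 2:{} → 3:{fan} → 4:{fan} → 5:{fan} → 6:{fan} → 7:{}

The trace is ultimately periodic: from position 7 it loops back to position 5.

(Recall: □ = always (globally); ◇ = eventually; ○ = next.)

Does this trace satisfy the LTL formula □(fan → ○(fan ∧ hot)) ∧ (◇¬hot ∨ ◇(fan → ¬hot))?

Violated

fan → ○(fan ∧ hot) must hold at every position from 0 onward. It fails at position 1, so □(fan → ○(fan ∧ hot)) is false.
Positions where fan holds: 1, 3, 4, 5, 6.
Check ○(fan ∧ hot) at each: 1→fails, 3→fails, 4→fails, 5→fails, 6→fails.
At position 0: □(fan → ○(fan ∧ hot)) is false; ◇¬hot ∨ ◇(fan → ¬hot) is true; so □(fan → ○(fan ∧ hot)) ∧ (◇¬hot ∨ ◇(fan → ¬hot)) is false.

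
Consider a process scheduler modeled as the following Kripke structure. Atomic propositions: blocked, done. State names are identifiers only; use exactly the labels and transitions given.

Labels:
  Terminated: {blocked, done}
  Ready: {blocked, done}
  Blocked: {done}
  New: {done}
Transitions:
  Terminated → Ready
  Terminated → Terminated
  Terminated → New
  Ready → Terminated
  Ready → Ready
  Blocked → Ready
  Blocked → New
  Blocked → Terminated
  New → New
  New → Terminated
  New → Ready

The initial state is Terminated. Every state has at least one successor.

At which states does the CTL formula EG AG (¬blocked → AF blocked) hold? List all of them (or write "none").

none

States satisfying AG (¬blocked → AF blocked): ∅.
States satisfying EG AG (¬blocked → AF blocked): ∅.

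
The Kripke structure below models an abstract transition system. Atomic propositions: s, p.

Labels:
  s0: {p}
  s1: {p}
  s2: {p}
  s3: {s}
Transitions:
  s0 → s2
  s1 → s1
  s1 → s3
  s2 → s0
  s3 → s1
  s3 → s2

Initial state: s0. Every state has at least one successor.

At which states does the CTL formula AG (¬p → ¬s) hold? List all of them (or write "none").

States satisfying ¬p → ¬s: {s0, s1, s2}.
States satisfying AG (¬p → ¬s): {s0, s2}.

{s0, s2}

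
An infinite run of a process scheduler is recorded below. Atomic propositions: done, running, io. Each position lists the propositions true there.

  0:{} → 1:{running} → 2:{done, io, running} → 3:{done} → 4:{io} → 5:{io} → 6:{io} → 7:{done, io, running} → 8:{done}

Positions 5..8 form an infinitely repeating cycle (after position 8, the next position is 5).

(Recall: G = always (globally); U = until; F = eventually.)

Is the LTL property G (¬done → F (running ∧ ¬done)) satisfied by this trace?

No

¬done → F (running ∧ ¬done) must hold at every position from 0 onward. It fails at position 4, so G (¬done → F (running ∧ ¬done)) is false.
Positions where ¬done holds: 0, 1, 4, 5, 6.
Check F (running ∧ ¬done) at each: 0→ok, 1→ok, 4→fails, 5→fails, 6→fails.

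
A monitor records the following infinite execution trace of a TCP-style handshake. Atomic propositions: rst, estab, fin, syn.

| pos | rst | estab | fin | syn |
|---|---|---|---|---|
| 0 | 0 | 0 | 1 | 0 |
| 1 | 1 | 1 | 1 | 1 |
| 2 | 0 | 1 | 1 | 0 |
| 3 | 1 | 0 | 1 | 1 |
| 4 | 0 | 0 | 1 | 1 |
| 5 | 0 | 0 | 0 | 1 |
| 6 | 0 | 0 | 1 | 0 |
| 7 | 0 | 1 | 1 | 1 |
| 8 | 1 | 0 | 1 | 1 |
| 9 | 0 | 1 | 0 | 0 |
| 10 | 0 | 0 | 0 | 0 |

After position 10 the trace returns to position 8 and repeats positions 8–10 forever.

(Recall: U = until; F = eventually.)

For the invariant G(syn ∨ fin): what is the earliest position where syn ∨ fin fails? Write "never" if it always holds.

9

Check syn ∨ fin at each position in order: 0 ✓, 1 ✓, 2 ✓, 3 ✓, 4 ✓, 5 ✓, 6 ✓, 7 ✓, 8 ✓.
At position 9 the labels are {estab}, so syn ∨ fin is false there. This is the first violation.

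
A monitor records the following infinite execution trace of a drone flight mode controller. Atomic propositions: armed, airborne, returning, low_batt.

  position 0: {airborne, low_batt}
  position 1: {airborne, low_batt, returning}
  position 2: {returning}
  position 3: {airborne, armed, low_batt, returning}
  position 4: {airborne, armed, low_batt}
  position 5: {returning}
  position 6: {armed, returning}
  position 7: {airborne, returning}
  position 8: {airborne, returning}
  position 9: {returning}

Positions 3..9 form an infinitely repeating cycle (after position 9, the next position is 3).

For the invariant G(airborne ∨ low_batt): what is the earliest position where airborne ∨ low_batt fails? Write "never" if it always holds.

2

Check airborne ∨ low_batt at each position in order: 0 ✓, 1 ✓.
At position 2 the labels are {returning}, so airborne ∨ low_batt is false there. This is the first violation.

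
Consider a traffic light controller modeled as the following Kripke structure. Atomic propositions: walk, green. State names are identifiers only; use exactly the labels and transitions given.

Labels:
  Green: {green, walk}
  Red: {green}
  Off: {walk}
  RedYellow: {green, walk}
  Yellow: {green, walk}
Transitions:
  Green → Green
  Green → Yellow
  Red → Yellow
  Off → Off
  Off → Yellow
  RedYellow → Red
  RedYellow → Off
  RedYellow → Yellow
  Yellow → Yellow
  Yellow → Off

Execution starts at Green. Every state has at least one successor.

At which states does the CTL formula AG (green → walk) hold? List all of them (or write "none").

States satisfying green → walk: {Green, Off, RedYellow, Yellow}.
States satisfying AG (green → walk): {Green, Off, Yellow}.

{Green, Off, Yellow}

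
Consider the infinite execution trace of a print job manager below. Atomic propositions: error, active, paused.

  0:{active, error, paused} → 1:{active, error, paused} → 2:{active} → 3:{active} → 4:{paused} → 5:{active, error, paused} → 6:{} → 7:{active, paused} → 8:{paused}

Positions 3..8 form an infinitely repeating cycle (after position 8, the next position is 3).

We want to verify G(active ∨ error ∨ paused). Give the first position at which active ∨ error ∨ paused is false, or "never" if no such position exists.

Check active ∨ error ∨ paused at each position in order: 0 ✓, 1 ✓, 2 ✓, 3 ✓, 4 ✓, 5 ✓.
At position 6 the labels are {}, so active ∨ error ∨ paused is false there. This is the first violation.

6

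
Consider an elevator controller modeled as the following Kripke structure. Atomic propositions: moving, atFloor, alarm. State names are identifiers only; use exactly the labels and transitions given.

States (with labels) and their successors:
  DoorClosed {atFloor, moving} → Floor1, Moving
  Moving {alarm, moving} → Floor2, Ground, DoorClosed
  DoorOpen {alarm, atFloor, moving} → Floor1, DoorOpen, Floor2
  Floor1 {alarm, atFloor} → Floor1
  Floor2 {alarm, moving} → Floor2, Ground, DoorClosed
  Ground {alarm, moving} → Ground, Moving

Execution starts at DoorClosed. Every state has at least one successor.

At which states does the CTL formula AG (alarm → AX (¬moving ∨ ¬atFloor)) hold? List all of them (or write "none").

{Floor1}

States satisfying alarm → AX (¬moving ∨ ¬atFloor): {DoorClosed, Floor1, Ground}.
States satisfying AG (alarm → AX (¬moving ∨ ¬atFloor)): {Floor1}.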